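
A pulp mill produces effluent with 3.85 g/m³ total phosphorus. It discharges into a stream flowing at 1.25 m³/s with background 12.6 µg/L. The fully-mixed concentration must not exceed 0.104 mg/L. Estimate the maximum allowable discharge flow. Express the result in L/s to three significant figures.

30.5 L/s

12.6 µg/L = 0.0126 mg/L.
Mass balance at complete mixing: C_std·(Q_w + Q_r) = Q_w·C_e + Q_r·C_b.
Rearranging, Q_w = Q_r·(C_std − C_b)/(C_e − C_std) = 1.25·(0.104 − 0.0126) / (3.85 − 0.104) = 0.0305 m³/s.
= 30.5 L/s.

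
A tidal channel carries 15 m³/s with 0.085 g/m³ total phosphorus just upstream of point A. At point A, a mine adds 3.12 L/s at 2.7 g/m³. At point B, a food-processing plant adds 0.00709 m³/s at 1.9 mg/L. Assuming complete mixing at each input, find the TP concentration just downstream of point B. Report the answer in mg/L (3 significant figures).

0.0864 mg/L

3.12 L/s = 0.00312 m³/s.
After input A: C = (15·0.085 + 0.00312·2.7) / 15 = 0.08554 mg/L.
After input B: C = (15·0.08554 + 0.00709·1.9) / 15.01 = 0.0864 mg/L.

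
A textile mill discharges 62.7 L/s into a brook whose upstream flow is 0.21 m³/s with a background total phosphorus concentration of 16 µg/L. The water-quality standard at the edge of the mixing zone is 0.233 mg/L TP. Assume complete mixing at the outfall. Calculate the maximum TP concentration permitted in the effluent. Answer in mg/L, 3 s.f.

0.960 mg/L

62.7 L/s = 0.0627 m³/s.
16 µg/L = 0.016 mg/L.
Mass balance: 0.233·0.2727 = 0.0627·Cₑ + 0.21·0.016.
Cₑ = (0.06354 − 0.00336) / 0.0627 = 0.9598 mg/L.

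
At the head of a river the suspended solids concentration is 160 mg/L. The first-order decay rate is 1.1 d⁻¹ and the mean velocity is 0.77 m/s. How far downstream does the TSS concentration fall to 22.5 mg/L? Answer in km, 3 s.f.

From C = C₀·e^(−kt), t = ln(C₀/C)/k = ln(160/22.5)/1.1 = 1.962/1.1 = 1.783 d.
Distance = v·t = 0.77 m/s × 1.541e+05 s = 1.186e+05 m = 118.6 km.

119 km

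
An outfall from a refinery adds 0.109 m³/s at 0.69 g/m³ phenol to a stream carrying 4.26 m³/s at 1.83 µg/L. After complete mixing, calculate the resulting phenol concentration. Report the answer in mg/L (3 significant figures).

0.0190 mg/L

1.83 µg/L = 0.00183 mg/L.
By mass balance at complete mixing, C = (0.109·0.69 + 4.26·0.00183) / (0.109 + 4.26) = 0.08301/4.369 = 0.019 mg/L.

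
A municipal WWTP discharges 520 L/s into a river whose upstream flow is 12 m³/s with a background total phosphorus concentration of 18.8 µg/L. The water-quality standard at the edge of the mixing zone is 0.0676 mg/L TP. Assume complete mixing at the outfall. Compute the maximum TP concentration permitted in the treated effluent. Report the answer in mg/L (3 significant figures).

520 L/s = 0.52 m³/s.
18.8 µg/L = 0.0188 mg/L.
Mass balance: 0.0676·12.52 = 0.52·Cₑ + 12·0.0188.
Cₑ = (0.8464 − 0.2256) / 0.52 = 1.194 mg/L.

1.19 mg/L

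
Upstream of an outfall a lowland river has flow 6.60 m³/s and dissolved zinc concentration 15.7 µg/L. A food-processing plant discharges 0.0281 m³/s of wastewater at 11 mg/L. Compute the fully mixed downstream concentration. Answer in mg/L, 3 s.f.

15.7 µg/L = 0.0157 mg/L.
By mass balance at complete mixing, C = (0.0281·11 + 6.6·0.0157) / (0.0281 + 6.6) = 0.4127/6.628 = 0.06227 mg/L.

0.0623 mg/L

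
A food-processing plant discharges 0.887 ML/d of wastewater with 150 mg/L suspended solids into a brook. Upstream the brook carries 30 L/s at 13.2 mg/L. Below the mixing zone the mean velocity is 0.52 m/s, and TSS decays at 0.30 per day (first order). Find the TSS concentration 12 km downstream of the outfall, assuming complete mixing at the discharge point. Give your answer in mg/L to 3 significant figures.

0.887 ML/d = 0.01027 m³/s.
30 L/s = 0.03 m³/s.
After complete mixing, C₀ = (0.01027·150 + 0.03·13.2) / 0.04027 = 48.08 mg/L.
Travel time t = 1.2e+04 m / 0.52 m/s = 2.308e+04 s = 0.2671 d.
C = 48.08·exp(−0.30·0.2671) = 48.08·0.923 = 44.38 mg/L.

44.4 mg/L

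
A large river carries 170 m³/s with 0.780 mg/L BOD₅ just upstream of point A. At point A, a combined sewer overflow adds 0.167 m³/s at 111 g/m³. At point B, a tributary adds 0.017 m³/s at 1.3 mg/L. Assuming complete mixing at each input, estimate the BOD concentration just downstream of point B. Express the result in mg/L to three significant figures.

0.888 mg/L

After input A: C = (170·0.78 + 0.167·111) / 170.2 = 0.8882 mg/L.
After input B: C = (170.2·0.8882 + 0.017·1.3) / 170.2 = 0.8882 mg/L.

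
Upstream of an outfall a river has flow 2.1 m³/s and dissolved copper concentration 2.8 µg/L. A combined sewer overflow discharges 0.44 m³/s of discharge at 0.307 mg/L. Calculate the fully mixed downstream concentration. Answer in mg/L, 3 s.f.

0.0555 mg/L

2.8 µg/L = 0.0028 mg/L.
Conservation of mass across the mixing zone: C = (0.44·0.307 + 2.1·0.0028) / (0.44 + 2.1) = 0.141/2.54 = 0.0555 mg/L.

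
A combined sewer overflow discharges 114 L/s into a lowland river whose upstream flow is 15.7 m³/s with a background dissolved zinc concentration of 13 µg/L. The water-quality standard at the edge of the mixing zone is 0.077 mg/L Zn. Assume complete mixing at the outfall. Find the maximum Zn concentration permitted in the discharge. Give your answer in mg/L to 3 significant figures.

114 L/s = 0.114 m³/s.
13 µg/L = 0.013 mg/L.
Mass balance: 0.077·15.81 = 0.114·Cₑ + 15.7·0.013.
Cₑ = (1.218 − 0.2041) / 0.114 = 8.891 mg/L.

8.89 mg/L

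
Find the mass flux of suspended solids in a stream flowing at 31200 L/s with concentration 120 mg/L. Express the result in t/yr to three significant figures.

118000 t/yr

31200 L/s = 31.2 m³/s.
Mass flux = Q·C = 31.2 m³/s × 120 g/m³ = 3744 g/s.
= 3744 g/s × 31.56 = 1.182e+05 t/yr.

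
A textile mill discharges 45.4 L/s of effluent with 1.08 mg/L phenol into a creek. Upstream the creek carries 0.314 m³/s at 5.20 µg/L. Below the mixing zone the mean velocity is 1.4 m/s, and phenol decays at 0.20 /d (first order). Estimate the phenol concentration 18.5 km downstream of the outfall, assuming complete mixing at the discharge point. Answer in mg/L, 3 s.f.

45.4 L/s = 0.0454 m³/s.
5.20 µg/L = 0.0052 mg/L.
After complete mixing, C₀ = (0.0454·1.08 + 0.314·0.0052) / 0.3594 = 0.141 mg/L.
Travel time t = 1.85e+04 m / 1.4 m/s = 1.321e+04 s = 0.1529 d.
C = 0.141·exp(−0.20·0.1529) = 0.141·0.9699 = 0.1367 mg/L.

0.137 mg/L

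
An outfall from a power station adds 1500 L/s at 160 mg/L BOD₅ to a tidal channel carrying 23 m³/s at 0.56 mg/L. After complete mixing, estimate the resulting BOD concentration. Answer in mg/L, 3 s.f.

10.3 mg/L

1500 L/s = 1.5 m³/s.
Flow-weighted mixing gives C = (1.5·160 + 23·0.56) / (1.5 + 23) = 252.9/24.5 = 10.32 mg/L.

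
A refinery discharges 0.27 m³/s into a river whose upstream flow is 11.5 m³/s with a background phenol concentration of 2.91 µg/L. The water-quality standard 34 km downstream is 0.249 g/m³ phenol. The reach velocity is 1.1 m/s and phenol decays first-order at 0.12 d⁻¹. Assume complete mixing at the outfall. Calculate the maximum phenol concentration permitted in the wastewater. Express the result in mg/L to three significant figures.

11.2 mg/L

2.91 µg/L = 0.00291 mg/L.
Travel time to the compliance point: t = 3.4e+04/1.1 = 3.091e+04 s = 0.3577 d; decay factor exp(−0.12·0.3577) = 0.958.
So the concentration just after mixing may be at most 0.249/0.958 = 0.2599 mg/L.
Mass balance: 0.2599·11.77 = 0.27·Cₑ + 11.5·0.00291.
Cₑ = (3.059 − 0.03347) / 0.27 = 11.21 mg/L.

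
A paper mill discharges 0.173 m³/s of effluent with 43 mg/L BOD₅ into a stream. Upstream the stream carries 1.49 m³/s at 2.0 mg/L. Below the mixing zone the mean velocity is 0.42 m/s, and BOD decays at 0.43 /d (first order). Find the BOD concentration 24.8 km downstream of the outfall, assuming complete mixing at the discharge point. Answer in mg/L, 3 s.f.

After complete mixing, C₀ = (0.173·43 + 1.49·2) / 1.663 = 6.265 mg/L.
Travel time t = 2.48e+04 m / 0.42 m/s = 5.905e+04 s = 0.6834 d.
C = 6.265·exp(−0.43·0.6834) = 6.265·0.7454 = 4.67 mg/L.

4.67 mg/L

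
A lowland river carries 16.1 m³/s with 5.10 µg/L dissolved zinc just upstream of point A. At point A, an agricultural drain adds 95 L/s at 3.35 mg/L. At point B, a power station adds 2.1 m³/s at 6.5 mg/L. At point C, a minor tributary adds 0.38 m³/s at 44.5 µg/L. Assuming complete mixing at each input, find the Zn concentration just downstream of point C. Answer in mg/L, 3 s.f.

0.753 mg/L

5.10 µg/L = 0.0051 mg/L.
95 L/s = 0.095 m³/s.
After input A: C = (16.1·0.0051 + 0.095·3.35) / 16.2 = 0.02472 mg/L.
After input B: C = (16.2·0.02472 + 2.1·6.5) / 18.3 = 0.768 mg/L.
44.5 µg/L = 0.0445 mg/L.
After input C: C = (18.3·0.768 + 0.38·0.0445) / 18.68 = 0.7533 mg/L.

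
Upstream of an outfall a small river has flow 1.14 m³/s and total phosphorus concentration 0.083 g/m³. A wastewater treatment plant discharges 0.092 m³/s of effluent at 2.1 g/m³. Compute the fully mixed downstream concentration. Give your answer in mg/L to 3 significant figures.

0.234 mg/L

Conservation of mass across the mixing zone: C = (0.092·2.1 + 1.14·0.083) / (0.092 + 1.14) = 0.2878/1.232 = 0.2336 mg/L.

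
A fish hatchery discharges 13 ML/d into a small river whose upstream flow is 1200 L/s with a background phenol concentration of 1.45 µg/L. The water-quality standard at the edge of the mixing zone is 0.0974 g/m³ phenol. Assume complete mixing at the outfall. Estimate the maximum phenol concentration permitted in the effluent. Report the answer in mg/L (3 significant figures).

13 ML/d = 0.1505 m³/s.
1200 L/s = 1.2 m³/s.
1.45 µg/L = 0.00145 mg/L.
Mass balance: 0.0974·1.35 = 0.1505·Cₑ + 1.2·0.00145.
Cₑ = (0.1315 − 0.00174) / 0.1505 = 0.8626 mg/L.

0.863 mg/L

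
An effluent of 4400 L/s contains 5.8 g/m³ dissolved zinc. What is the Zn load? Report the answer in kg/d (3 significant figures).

2200 kg/d

4400 L/s = 4.4 m³/s.
Mass flux = Q·C = 4.4 m³/s × 5.8 g/m³ = 25.52 g/s.
= 25.52 g/s × 86.4 = 2205 kg/d.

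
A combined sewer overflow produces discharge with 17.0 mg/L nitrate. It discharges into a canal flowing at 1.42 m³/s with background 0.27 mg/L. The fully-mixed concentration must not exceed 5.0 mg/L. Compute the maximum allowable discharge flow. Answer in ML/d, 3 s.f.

48.4 ML/d

Mass balance at complete mixing: C_std·(Q_w + Q_r) = Q_w·C_e + Q_r·C_b.
Rearranging, Q_w = Q_r·(C_std − C_b)/(C_e − C_std) = 1.42·(5 − 0.27) / (17 − 5) = 0.5597 m³/s.
= 48.36 ML/d.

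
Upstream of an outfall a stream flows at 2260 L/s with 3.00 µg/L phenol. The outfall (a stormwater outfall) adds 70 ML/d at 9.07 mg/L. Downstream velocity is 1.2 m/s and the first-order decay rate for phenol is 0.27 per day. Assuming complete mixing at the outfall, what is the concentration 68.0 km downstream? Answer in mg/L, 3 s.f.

70 ML/d = 0.8102 m³/s.
2260 L/s = 2.26 m³/s.
3.00 µg/L = 0.003 mg/L.
After complete mixing, C₀ = (0.8102·9.07 + 2.26·0.003) / 3.07 = 2.396 mg/L.
Travel time t = 6.8e+04 m / 1.2 m/s = 5.667e+04 s = 0.6559 d.
C = 2.396·exp(−0.27·0.6559) = 2.396·0.8377 = 2.007 mg/L.

2.01 mg/L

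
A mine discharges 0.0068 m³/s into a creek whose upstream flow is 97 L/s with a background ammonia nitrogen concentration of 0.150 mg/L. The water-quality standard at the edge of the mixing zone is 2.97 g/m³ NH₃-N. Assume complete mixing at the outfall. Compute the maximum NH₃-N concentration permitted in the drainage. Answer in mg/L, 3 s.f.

97 L/s = 0.097 m³/s.
Mass balance: 2.97·0.1038 = 0.0068·Cₑ + 0.097·0.15.
Cₑ = (0.3083 − 0.01455) / 0.0068 = 43.2 mg/L.

43.2 mg/L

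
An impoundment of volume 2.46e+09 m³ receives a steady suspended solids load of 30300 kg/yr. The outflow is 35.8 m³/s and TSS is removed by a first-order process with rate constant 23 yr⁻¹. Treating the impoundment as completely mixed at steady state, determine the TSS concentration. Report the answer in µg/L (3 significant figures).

Outflow Q = 35.8 m³/s × 3.156e+07 s/yr = 1.13e+09 m³/yr.
Steady-state CSTR mass balance: W = Q·C + k·V·C, so C = W/(Q + kV).
Q + kV = 1.13e+09 + 23·2.46e+09 = 5.771e+10 m³/yr.
C = 30300/5.771e+10 = 5.25e-07 kg/m³ = 0.000525 mg/L = 0.525 µg/L.

0.525 µg/L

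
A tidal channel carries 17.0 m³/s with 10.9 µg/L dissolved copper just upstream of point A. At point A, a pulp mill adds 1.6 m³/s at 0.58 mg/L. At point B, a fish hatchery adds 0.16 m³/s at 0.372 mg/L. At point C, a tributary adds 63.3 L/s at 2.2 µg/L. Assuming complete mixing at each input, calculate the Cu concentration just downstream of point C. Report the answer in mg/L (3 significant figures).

10.9 µg/L = 0.0109 mg/L.
After input A: C = (17·0.0109 + 1.6·0.58) / 18.6 = 0.05985 mg/L.
After input B: C = (18.6·0.05985 + 0.16·0.372) / 18.76 = 0.06252 mg/L.
63.3 L/s = 0.0633 m³/s.
2.2 µg/L = 0.0022 mg/L.
After input C: C = (18.76·0.06252 + 0.0633·0.0022) / 18.82 = 0.06231 mg/L.

0.0623 mg/L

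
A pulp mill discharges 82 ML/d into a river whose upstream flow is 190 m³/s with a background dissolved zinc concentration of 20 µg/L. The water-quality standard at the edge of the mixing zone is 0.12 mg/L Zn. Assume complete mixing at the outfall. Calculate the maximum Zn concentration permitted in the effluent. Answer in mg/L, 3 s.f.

20.1 mg/L

82 ML/d = 0.9491 m³/s.
20 µg/L = 0.02 mg/L.
Mass balance: 0.12·190.9 = 0.9491·Cₑ + 190·0.02.
Cₑ = (22.91 − 3.8) / 0.9491 = 20.14 mg/L.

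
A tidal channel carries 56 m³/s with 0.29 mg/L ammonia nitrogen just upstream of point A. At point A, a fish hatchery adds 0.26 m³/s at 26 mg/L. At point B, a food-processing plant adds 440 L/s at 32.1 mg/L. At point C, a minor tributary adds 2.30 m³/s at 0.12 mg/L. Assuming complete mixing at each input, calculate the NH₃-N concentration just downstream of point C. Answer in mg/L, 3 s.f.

After input A: C = (56·0.29 + 0.26·26) / 56.26 = 0.4088 mg/L.
440 L/s = 0.44 m³/s.
After input B: C = (56.26·0.4088 + 0.44·32.1) / 56.7 = 0.6547 mg/L.
After input C: C = (56.7·0.6547 + 2.3·0.12) / 59 = 0.6339 mg/L.

0.634 mg/L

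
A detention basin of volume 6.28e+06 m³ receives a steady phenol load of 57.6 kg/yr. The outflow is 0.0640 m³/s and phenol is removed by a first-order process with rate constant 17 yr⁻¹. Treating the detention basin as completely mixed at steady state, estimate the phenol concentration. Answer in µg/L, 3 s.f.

0.530 µg/L

Outflow Q = 0.0640 m³/s × 3.156e+07 s/yr = 2.02e+06 m³/yr.
Steady-state CSTR mass balance: W = Q·C + k·V·C, so C = W/(Q + kV).
Q + kV = 2.02e+06 + 17·6.28e+06 = 1.088e+08 m³/yr.
C = 57.6/1.088e+08 = 5.295e-07 kg/m³ = 0.0005295 mg/L = 0.5295 µg/L.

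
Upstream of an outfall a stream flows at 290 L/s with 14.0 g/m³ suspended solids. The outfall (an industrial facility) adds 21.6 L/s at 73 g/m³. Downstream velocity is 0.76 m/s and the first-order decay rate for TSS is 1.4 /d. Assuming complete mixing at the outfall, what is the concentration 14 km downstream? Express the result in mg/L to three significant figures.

13.4 mg/L

21.6 L/s = 0.0216 m³/s.
290 L/s = 0.29 m³/s.
After complete mixing, C₀ = (0.0216·73 + 0.29·14) / 0.3116 = 18.09 mg/L.
Travel time t = 1.4e+04 m / 0.76 m/s = 1.842e+04 s = 0.2132 d.
C = 18.09·exp(−1.4·0.2132) = 18.09·0.7419 = 13.42 mg/L.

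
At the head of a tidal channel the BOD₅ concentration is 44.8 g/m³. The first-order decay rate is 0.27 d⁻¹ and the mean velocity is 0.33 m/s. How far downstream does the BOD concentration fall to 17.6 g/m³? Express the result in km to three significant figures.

98.7 km

From C = C₀·e^(−kt), t = ln(C₀/C)/k = ln(44.8/17.6)/0.27 = 0.9343/0.27 = 3.46 d.
Distance = v·t = 0.33 m/s × 2.99e+05 s = 9.866e+04 m = 98.66 km.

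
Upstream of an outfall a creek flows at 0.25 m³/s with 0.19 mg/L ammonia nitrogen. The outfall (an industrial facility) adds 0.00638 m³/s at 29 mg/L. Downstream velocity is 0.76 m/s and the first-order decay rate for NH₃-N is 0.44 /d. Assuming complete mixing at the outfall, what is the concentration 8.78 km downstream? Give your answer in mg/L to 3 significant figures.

0.855 mg/L

After complete mixing, C₀ = (0.00638·29 + 0.25·0.19) / 0.2564 = 0.9069 mg/L.
Travel time t = 8780 m / 0.76 m/s = 1.155e+04 s = 0.1337 d.
C = 0.9069·exp(−0.44·0.1337) = 0.9069·0.9429 = 0.8551 mg/L.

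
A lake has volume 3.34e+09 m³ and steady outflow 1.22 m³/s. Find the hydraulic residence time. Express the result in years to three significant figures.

86.8 yr

Q = 1.22 m³/s × 3.156e+07 s/yr = 3.85e+07 m³/yr.
Hydraulic residence time τ = V/Q = 3.34e+09/3.85e+07 = 86.75 yr.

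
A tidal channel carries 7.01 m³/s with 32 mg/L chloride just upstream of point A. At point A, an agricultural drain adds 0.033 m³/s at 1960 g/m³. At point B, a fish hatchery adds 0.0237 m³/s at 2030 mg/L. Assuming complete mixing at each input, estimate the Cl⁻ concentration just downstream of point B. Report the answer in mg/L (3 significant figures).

47.7 mg/L

After input A: C = (7.01·32 + 0.033·1960) / 7.043 = 41.03 mg/L.
After input B: C = (7.043·41.03 + 0.0237·2030) / 7.067 = 47.7 mg/L.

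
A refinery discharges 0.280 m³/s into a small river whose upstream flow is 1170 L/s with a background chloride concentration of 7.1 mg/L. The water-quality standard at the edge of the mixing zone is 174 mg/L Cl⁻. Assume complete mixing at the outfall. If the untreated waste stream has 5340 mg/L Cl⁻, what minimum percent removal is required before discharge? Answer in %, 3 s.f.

83.7 %

1170 L/s = 1.17 m³/s.
Mass balance: 174·1.45 = 0.28·Cₑ + 1.17·7.1.
Cₑ = (252.3 − 8.307) / 0.28 = 871.4 mg/L.
Required removal = 1 − 871.4/5340 = 83.68 %.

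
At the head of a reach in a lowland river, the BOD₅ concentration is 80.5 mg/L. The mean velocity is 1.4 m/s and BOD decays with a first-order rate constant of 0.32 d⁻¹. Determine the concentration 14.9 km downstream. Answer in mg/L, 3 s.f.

Travel time t = 14.9 km / 1.4 m/s = 1.49e+04/1.4 = 1.064e+04 s = 0.1232 d.
First-order decay: C = 80.5·exp(−0.32·0.1232) = 80.5·0.9613 = 77.39 mg/L.

77.4 mg/L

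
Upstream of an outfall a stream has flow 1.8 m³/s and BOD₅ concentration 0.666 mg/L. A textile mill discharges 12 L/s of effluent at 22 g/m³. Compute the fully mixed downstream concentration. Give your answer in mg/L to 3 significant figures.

0.807 mg/L

12 L/s = 0.012 m³/s.
Flow-weighted mixing gives C = (0.012·22 + 1.8·0.666) / (0.012 + 1.8) = 1.463/1.812 = 0.8073 mg/L.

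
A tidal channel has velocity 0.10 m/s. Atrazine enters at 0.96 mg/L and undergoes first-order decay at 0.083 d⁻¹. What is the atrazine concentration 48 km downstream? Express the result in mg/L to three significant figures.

0.605 mg/L

Travel time t = 48 km / 0.10 m/s = 4.8e+04/0.10 = 4.8e+05 s = 5.556 d.
First-order decay: C = 0.96·exp(−0.083·5.556) = 0.96·0.6306 = 0.6054 mg/L.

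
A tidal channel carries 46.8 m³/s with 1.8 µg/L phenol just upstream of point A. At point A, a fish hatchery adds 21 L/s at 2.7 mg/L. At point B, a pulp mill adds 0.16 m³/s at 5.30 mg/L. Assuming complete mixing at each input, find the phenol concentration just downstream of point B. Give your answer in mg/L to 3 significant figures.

0.0210 mg/L

1.8 µg/L = 0.0018 mg/L.
21 L/s = 0.021 m³/s.
After input A: C = (46.8·0.0018 + 0.021·2.7) / 46.82 = 0.00301 mg/L.
After input B: C = (46.82·0.00301 + 0.16·5.3) / 46.98 = 0.02105 mg/L.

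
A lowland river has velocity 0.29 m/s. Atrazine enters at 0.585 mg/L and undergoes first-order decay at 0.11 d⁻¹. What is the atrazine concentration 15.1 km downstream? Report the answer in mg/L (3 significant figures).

Travel time t = 15.1 km / 0.29 m/s = 1.51e+04/0.29 = 5.207e+04 s = 0.6027 d.
First-order decay: C = 0.585·exp(−0.11·0.6027) = 0.585·0.9359 = 0.5475 mg/L.

0.547 mg/L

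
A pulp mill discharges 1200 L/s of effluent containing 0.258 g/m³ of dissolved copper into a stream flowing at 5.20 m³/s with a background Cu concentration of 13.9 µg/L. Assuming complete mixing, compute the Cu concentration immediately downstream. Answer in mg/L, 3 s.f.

1200 L/s = 1.2 m³/s.
13.9 µg/L = 0.0139 mg/L.
Conservation of mass across the mixing zone: C = (1.2·0.258 + 5.2·0.0139) / (1.2 + 5.2) = 0.3819/6.4 = 0.05967 mg/L.

0.0597 mg/L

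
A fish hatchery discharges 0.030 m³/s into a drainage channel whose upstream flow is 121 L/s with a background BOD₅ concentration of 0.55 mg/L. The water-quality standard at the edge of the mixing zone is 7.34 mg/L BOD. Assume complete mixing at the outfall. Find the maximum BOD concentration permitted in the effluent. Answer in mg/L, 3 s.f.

34.7 mg/L

121 L/s = 0.121 m³/s.
Mass balance: 7.34·0.151 = 0.03·Cₑ + 0.121·0.55.
Cₑ = (1.108 − 0.06655) / 0.03 = 34.73 mg/L.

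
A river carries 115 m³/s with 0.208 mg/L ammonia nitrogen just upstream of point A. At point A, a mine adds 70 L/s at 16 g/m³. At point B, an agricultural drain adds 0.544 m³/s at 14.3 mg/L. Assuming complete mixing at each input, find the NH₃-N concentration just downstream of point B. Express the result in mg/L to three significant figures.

0.284 mg/L

70 L/s = 0.07 m³/s.
After input A: C = (115·0.208 + 0.07·16) / 115.1 = 0.2176 mg/L.
After input B: C = (115.1·0.2176 + 0.544·14.3) / 115.6 = 0.2839 mg/L.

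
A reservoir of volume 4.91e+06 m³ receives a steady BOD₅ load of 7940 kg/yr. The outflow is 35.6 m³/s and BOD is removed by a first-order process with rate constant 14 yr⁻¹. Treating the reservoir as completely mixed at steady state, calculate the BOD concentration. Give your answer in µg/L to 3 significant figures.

6.66 µg/L

Outflow Q = 35.6 m³/s × 3.156e+07 s/yr = 1.123e+09 m³/yr.
Steady-state CSTR mass balance: W = Q·C + k·V·C, so C = W/(Q + kV).
Q + kV = 1.123e+09 + 14·4.91e+06 = 1.192e+09 m³/yr.
C = 7940/1.192e+09 = 6.66e-06 kg/m³ = 0.00666 mg/L = 6.66 µg/L.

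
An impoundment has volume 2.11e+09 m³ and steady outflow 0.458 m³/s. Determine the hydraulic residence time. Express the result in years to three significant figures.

Q = 0.458 m³/s × 3.156e+07 s/yr = 1.445e+07 m³/yr.
Hydraulic residence time τ = V/Q = 2.11e+09/1.445e+07 = 146 yr.

146 yr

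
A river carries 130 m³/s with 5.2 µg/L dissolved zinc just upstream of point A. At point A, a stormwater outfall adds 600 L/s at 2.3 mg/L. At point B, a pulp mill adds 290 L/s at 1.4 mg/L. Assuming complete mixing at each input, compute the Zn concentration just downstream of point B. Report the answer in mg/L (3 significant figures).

5.2 µg/L = 0.0052 mg/L.
600 L/s = 0.6 m³/s.
After input A: C = (130·0.0052 + 0.6·2.3) / 130.6 = 0.01574 mg/L.
290 L/s = 0.29 m³/s.
After input B: C = (130.6·0.01574 + 0.29·1.4) / 130.9 = 0.01881 mg/L.

0.0188 mg/L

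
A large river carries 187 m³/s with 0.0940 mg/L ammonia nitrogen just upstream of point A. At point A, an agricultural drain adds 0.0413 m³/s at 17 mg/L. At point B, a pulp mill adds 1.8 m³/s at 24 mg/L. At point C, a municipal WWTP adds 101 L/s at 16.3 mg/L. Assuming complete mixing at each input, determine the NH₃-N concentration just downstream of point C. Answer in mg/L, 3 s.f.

0.334 mg/L

After input A: C = (187·0.094 + 0.0413·17) / 187 = 0.09773 mg/L.
After input B: C = (187·0.09773 + 1.8·24) / 188.8 = 0.3256 mg/L.
101 L/s = 0.101 m³/s.
After input C: C = (188.8·0.3256 + 0.101·16.3) / 188.9 = 0.3341 mg/L.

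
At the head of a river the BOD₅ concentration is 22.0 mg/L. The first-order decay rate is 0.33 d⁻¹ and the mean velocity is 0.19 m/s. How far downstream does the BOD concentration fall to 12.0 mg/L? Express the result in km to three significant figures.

From C = C₀·e^(−kt), t = ln(C₀/C)/k = ln(22.0/12.0)/0.33 = 0.6061/0.33 = 1.837 d.
Distance = v·t = 0.19 m/s × 1.587e+05 s = 3.015e+04 m = 30.15 km.

30.2 km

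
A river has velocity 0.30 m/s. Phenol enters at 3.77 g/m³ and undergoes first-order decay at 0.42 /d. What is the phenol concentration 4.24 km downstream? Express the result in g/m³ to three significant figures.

Travel time t = 4.24 km / 0.30 m/s = 4240/0.30 = 1.413e+04 s = 0.1636 d.
First-order decay: C = 3.77·exp(−0.42·0.1636) = 3.77·0.9336 = 3.52 g/m³.

3.52 g/m³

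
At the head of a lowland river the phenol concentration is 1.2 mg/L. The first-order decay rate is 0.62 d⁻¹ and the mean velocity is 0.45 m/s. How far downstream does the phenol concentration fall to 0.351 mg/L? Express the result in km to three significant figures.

From C = C₀·e^(−kt), t = ln(C₀/C)/k = ln(1.2/0.351)/0.62 = 1.229/0.62 = 1.983 d.
Distance = v·t = 0.45 m/s × 1.713e+05 s = 7.709e+04 m = 77.09 km.

77.1 km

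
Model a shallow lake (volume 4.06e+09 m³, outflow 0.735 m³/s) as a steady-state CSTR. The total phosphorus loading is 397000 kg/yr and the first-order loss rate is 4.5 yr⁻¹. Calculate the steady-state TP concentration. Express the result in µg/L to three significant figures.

Outflow Q = 0.735 m³/s × 3.156e+07 s/yr = 2.319e+07 m³/yr.
Steady-state CSTR mass balance: W = Q·C + k·V·C, so C = W/(Q + kV).
Q + kV = 2.319e+07 + 4.5·4.06e+09 = 1.829e+10 m³/yr.
C = 397000/1.829e+10 = 2.17e-05 kg/m³ = 0.0217 mg/L = 21.7 µg/L.

21.7 µg/L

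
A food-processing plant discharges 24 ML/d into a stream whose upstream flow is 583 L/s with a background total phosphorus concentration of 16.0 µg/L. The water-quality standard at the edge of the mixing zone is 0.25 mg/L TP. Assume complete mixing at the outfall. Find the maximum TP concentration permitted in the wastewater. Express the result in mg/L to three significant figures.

24 ML/d = 0.2778 m³/s.
583 L/s = 0.583 m³/s.
16.0 µg/L = 0.016 mg/L.
Mass balance: 0.25·0.8608 = 0.2778·Cₑ + 0.583·0.016.
Cₑ = (0.2152 − 0.009328) / 0.2778 = 0.7411 mg/L.

0.741 mg/L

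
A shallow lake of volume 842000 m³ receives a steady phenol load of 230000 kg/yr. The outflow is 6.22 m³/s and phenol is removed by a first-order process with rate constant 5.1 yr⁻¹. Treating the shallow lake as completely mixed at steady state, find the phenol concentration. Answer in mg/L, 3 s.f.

1.15 mg/L

Outflow Q = 6.22 m³/s × 3.156e+07 s/yr = 1.963e+08 m³/yr.
Steady-state CSTR mass balance: W = Q·C + k·V·C, so C = W/(Q + kV).
Q + kV = 1.963e+08 + 5.1·842000 = 2.006e+08 m³/yr.
C = 230000/2.006e+08 = 0.001147 kg/m³ = 1.147 mg/L.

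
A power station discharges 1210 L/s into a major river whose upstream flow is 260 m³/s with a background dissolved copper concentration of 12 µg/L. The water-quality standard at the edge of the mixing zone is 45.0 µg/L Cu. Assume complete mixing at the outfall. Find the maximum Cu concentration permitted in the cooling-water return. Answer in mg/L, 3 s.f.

1210 L/s = 1.21 m³/s.
12 µg/L = 0.012 mg/L.
45.0 µg/L = 0.045 mg/L.
Mass balance: 0.045·261.2 = 1.21·Cₑ + 260·0.012.
Cₑ = (11.75 − 3.12) / 1.21 = 7.136 mg/L.

7.14 mg/L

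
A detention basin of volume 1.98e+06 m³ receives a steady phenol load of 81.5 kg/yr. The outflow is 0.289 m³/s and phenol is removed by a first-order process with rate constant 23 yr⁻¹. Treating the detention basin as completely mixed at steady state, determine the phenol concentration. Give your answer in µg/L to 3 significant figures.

1.49 µg/L

Outflow Q = 0.289 m³/s × 3.156e+07 s/yr = 9.12e+06 m³/yr.
Steady-state CSTR mass balance: W = Q·C + k·V·C, so C = W/(Q + kV).
Q + kV = 9.12e+06 + 23·1.98e+06 = 5.466e+07 m³/yr.
C = 81.5/5.466e+07 = 1.491e-06 kg/m³ = 0.001491 mg/L = 1.491 µg/L.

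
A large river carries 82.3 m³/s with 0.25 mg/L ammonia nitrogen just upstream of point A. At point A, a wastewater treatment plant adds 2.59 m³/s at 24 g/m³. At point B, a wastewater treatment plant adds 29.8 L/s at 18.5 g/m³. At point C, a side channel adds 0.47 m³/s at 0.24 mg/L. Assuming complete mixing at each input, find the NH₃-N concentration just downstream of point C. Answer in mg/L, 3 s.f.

After input A: C = (82.3·0.25 + 2.59·24) / 84.89 = 0.9746 mg/L.
29.8 L/s = 0.0298 m³/s.
After input B: C = (84.89·0.9746 + 0.0298·18.5) / 84.92 = 0.9808 mg/L.
After input C: C = (84.92·0.9808 + 0.47·0.24) / 85.39 = 0.9767 mg/L.

0.977 mg/L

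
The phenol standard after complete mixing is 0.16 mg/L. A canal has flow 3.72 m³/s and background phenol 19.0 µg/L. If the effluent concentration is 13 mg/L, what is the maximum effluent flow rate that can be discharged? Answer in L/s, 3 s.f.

19.0 µg/L = 0.019 mg/L.
Mass balance at complete mixing: C_std·(Q_w + Q_r) = Q_w·C_e + Q_r·C_b.
Rearranging, Q_w = Q_r·(C_std − C_b)/(C_e − C_std) = 3.72·(0.16 − 0.019) / (13 − 0.16) = 0.04085 m³/s.
= 40.85 L/s.

40.9 L/s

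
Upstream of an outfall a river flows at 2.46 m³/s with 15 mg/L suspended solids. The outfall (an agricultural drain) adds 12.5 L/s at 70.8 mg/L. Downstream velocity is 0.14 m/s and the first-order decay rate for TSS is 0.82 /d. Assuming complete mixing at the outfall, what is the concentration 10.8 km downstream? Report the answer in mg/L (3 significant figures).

7.35 mg/L

12.5 L/s = 0.0125 m³/s.
After complete mixing, C₀ = (0.0125·70.8 + 2.46·15) / 2.473 = 15.28 mg/L.
Travel time t = 1.08e+04 m / 0.14 m/s = 7.714e+04 s = 0.8929 d.
C = 15.28·exp(−0.82·0.8929) = 15.28·0.4809 = 7.349 mg/L.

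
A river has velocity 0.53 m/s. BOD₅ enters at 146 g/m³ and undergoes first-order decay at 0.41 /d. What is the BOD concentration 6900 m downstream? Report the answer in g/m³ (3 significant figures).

Travel time t = 6900 m / 0.53 m/s = 6900/0.53 = 1.302e+04 s = 0.1507 d.
First-order decay: C = 146·exp(−0.41·0.1507) = 146·0.9401 = 137.3 g/m³.

137 g/m³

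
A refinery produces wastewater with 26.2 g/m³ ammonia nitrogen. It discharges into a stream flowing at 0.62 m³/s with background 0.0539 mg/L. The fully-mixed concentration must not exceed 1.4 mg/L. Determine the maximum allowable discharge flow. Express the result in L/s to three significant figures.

Mass balance at complete mixing: C_std·(Q_w + Q_r) = Q_w·C_e + Q_r·C_b.
Rearranging, Q_w = Q_r·(C_std − C_b)/(C_e − C_std) = 0.62·(1.4 − 0.0539) / (26.2 − 1.4) = 0.03365 m³/s.
= 33.65 L/s.

33.7 L/s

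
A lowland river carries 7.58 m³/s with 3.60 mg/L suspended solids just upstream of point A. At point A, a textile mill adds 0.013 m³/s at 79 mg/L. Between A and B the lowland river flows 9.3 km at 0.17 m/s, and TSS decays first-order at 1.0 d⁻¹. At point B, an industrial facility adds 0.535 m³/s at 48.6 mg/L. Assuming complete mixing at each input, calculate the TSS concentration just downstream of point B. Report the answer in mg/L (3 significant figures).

After input A: C = (7.58·3.6 + 0.013·79) / 7.593 = 3.729 mg/L.
Over the 9.3 km reach to input B (t = 5.471e+04 s = 0.6332 d), decay gives C = 3.729·exp(−1.0·0.6332) = 1.98 mg/L.
After input B: C = (7.593·1.98 + 0.535·48.6) / 8.128 = 5.048 mg/L.

5.05 mg/L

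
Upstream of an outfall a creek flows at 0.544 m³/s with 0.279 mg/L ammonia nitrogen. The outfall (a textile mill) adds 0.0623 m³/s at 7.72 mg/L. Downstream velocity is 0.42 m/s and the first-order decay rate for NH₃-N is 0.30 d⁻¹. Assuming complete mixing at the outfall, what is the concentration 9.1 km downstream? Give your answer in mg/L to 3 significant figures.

After complete mixing, C₀ = (0.0623·7.72 + 0.544·0.279) / 0.6063 = 1.044 mg/L.
Travel time t = 9100 m / 0.42 m/s = 2.167e+04 s = 0.2508 d.
C = 1.044·exp(−0.30·0.2508) = 1.044·0.9275 = 0.968 mg/L.

0.968 mg/L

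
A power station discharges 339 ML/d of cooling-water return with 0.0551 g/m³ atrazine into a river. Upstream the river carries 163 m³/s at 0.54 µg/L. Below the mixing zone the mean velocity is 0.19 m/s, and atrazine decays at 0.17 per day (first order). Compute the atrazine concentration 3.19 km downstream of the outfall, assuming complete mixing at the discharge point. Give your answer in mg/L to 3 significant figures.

339 ML/d = 3.924 m³/s.
0.54 µg/L = 0.00054 mg/L.
After complete mixing, C₀ = (3.924·0.0551 + 163·0.00054) / 166.9 = 0.001822 mg/L.
Travel time t = 3190 m / 0.19 m/s = 1.679e+04 s = 0.1943 d.
C = 0.001822·exp(−0.17·0.1943) = 0.001822·0.9675 = 0.001763 mg/L.

0.00176 mg/L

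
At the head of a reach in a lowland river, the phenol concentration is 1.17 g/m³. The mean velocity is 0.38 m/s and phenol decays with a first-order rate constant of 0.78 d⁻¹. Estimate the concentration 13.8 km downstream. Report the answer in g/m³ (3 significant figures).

Travel time t = 13.8 km / 0.38 m/s = 1.38e+04/0.38 = 3.632e+04 s = 0.4203 d.
First-order decay: C = 1.17·exp(−0.78·0.4203) = 1.17·0.7205 = 0.843 g/m³.

0.843 g/m³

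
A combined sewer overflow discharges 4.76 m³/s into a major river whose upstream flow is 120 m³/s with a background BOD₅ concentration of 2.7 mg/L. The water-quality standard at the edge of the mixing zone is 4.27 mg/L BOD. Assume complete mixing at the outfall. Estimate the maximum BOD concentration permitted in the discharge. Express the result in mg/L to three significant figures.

43.8 mg/L

Mass balance: 4.27·124.8 = 4.76·Cₑ + 120·2.7.
Cₑ = (532.7 − 324) / 4.76 = 43.85 mg/L.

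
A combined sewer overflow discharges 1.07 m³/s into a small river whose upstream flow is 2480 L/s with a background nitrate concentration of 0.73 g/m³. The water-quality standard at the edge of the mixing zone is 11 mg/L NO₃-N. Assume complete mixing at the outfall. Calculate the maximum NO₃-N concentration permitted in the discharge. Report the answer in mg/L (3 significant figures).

2480 L/s = 2.48 m³/s.
Mass balance: 11·3.55 = 1.07·Cₑ + 2.48·0.73.
Cₑ = (39.05 − 1.81) / 1.07 = 34.8 mg/L.

34.8 mg/L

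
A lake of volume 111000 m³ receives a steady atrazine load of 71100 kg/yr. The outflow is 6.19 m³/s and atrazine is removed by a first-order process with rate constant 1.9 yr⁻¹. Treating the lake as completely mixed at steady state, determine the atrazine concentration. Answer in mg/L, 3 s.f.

Outflow Q = 6.19 m³/s × 3.156e+07 s/yr = 1.953e+08 m³/yr.
Steady-state CSTR mass balance: W = Q·C + k·V·C, so C = W/(Q + kV).
Q + kV = 1.953e+08 + 1.9·111000 = 1.956e+08 m³/yr.
C = 71100/1.956e+08 = 0.0003636 kg/m³ = 0.3636 mg/L.

0.364 mg/L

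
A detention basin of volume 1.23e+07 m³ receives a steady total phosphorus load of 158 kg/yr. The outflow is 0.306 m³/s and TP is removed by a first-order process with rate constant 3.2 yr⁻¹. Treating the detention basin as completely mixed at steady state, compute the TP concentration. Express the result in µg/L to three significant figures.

Outflow Q = 0.306 m³/s × 3.156e+07 s/yr = 9.657e+06 m³/yr.
Steady-state CSTR mass balance: W = Q·C + k·V·C, so C = W/(Q + kV).
Q + kV = 9.657e+06 + 3.2·1.23e+07 = 4.902e+07 m³/yr.
C = 158/4.902e+07 = 3.223e-06 kg/m³ = 0.003223 mg/L = 3.223 µg/L.

3.22 µg/L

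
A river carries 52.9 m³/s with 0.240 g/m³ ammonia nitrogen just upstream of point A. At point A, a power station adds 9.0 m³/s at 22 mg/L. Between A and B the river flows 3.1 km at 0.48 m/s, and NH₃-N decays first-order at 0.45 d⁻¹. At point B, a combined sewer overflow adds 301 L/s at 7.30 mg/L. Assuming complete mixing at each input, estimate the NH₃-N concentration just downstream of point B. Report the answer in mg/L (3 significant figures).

3.31 mg/L

After input A: C = (52.9·0.24 + 9·22) / 61.9 = 3.404 mg/L.
Over the 3.1 km reach to input B (t = 6458 s = 0.07475 d), decay gives C = 3.404·exp(−0.45·0.07475) = 3.291 mg/L.
301 L/s = 0.301 m³/s.
After input B: C = (61.9·3.291 + 0.301·7.3) / 62.2 = 3.311 mg/L.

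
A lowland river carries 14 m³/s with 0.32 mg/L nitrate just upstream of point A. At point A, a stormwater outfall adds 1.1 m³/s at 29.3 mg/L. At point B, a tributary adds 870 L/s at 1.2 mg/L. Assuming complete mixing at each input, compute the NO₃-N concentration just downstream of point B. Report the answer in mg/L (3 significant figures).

2.36 mg/L

After input A: C = (14·0.32 + 1.1·29.3) / 15.1 = 2.431 mg/L.
870 L/s = 0.87 m³/s.
After input B: C = (15.1·2.431 + 0.87·1.2) / 15.97 = 2.364 mg/L.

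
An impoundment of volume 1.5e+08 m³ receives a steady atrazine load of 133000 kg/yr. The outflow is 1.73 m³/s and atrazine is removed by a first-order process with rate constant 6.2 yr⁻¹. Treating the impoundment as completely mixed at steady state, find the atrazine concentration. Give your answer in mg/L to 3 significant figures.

Outflow Q = 1.73 m³/s × 3.156e+07 s/yr = 5.459e+07 m³/yr.
Steady-state CSTR mass balance: W = Q·C + k·V·C, so C = W/(Q + kV).
Q + kV = 5.459e+07 + 6.2·1.5e+08 = 9.846e+08 m³/yr.
C = 133000/9.846e+08 = 0.0001351 kg/m³ = 0.1351 mg/L.

0.135 mg/L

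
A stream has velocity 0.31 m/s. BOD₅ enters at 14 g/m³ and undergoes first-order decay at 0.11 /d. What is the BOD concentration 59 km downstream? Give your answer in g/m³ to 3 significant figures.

11.0 g/m³

Travel time t = 59 km / 0.31 m/s = 5.9e+04/0.31 = 1.903e+05 s = 2.203 d.
First-order decay: C = 14·exp(−0.11·2.203) = 14·0.7848 = 10.99 g/m³.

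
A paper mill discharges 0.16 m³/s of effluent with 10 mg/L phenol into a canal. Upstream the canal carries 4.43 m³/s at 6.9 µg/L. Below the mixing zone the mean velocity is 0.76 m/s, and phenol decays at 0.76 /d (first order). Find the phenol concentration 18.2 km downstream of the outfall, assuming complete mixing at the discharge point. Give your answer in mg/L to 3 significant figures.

6.9 µg/L = 0.0069 mg/L.
After complete mixing, C₀ = (0.16·10 + 4.43·0.0069) / 4.59 = 0.3552 mg/L.
Travel time t = 1.82e+04 m / 0.76 m/s = 2.395e+04 s = 0.2772 d.
C = 0.3552·exp(−0.76·0.2772) = 0.3552·0.8101 = 0.2878 mg/L.

0.288 mg/L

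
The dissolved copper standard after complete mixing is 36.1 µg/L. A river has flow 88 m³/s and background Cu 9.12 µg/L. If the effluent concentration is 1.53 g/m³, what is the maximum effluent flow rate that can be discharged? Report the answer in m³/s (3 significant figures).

1.59 m³/s

9.12 µg/L = 0.00912 mg/L.
36.1 µg/L = 0.0361 mg/L.
Mass balance at complete mixing: C_std·(Q_w + Q_r) = Q_w·C_e + Q_r·C_b.
Rearranging, Q_w = Q_r·(C_std − C_b)/(C_e − C_std) = 88·(0.0361 − 0.00912) / (1.53 − 0.0361) = 1.589 m³/s.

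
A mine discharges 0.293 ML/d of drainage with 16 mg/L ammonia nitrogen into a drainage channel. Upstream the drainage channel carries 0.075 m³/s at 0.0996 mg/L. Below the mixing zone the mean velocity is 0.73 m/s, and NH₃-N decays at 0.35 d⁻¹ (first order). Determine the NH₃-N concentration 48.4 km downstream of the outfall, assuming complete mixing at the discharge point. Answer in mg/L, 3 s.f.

0.293 ML/d = 0.003391 m³/s.
After complete mixing, C₀ = (0.003391·16 + 0.075·0.0996) / 0.07839 = 0.7875 mg/L.
Travel time t = 4.84e+04 m / 0.73 m/s = 6.63e+04 s = 0.7674 d.
C = 0.7875·exp(−0.35·0.7674) = 0.7875·0.7645 = 0.602 mg/L.

0.602 mg/L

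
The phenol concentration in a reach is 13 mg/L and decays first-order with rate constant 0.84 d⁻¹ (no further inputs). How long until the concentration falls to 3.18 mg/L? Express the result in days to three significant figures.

t = ln(C₀/C)/k = ln(13/3.18)/0.84 = 1.408/0.84 = 1.676 d.

1.68 d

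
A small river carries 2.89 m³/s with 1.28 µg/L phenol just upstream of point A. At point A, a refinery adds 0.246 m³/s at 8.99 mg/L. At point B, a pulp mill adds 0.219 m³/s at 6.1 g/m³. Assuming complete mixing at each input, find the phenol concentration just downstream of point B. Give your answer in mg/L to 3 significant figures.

1.06 mg/L

1.28 µg/L = 0.00128 mg/L.
After input A: C = (2.89·0.00128 + 0.246·8.99) / 3.136 = 0.7064 mg/L.
After input B: C = (3.136·0.7064 + 0.219·6.1) / 3.355 = 1.058 mg/L.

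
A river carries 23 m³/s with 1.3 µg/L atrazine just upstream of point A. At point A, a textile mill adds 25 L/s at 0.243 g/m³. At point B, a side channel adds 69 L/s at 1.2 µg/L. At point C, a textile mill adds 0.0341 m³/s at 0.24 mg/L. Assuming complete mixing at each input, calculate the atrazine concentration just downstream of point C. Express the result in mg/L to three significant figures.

1.3 µg/L = 0.0013 mg/L.
25 L/s = 0.025 m³/s.
After input A: C = (23·0.0013 + 0.025·0.243) / 23.02 = 0.001562 mg/L.
69 L/s = 0.069 m³/s.
1.2 µg/L = 0.0012 mg/L.
After input B: C = (23.02·0.001562 + 0.069·0.0012) / 23.09 = 0.001561 mg/L.
After input C: C = (23.09·0.001561 + 0.0341·0.24) / 23.13 = 0.001913 mg/L.

0.00191 mg/L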